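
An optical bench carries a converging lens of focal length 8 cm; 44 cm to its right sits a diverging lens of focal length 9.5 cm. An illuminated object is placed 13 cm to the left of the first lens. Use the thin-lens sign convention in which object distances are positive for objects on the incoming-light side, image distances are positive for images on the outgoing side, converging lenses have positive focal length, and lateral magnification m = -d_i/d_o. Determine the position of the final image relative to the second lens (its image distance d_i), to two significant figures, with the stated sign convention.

-6.7 cm

Applying the thin-lens equation to the first lens, 1/8 = 1/13 + 1/d_i1, which gives d_i1 = 20.800 cm.
The intermediate image is 20.800 cm to the right of lens 1, so d_o2 = L - d_i1 = 44 - 20.800 = 23.200 cm.
Applying the thin-lens equation again with f_2 = -9.5 cm and d_o2 = 23.200 cm gives d_i2 = -6.740 cm.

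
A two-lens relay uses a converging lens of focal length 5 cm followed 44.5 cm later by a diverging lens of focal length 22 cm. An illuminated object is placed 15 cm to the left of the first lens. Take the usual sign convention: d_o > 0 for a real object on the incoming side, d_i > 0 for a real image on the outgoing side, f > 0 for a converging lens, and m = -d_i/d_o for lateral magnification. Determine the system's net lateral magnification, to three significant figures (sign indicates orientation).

Lens 1: 1/d_i1 = 1/f_1 - 1/d_o1 = 1/5 - 1/15 = 0.13333 cm^-1, so d_i1 = 7.500 cm.
m_1 = -(7.500)/15 = -0.5000.
Object distance for lens 2: d_o2 = 44.5 - 7.500 = 37.000 cm.
Lens 2: 1/d_i2 = 1/f_2 - 1/d_o2 = 1/(-22) - 1/(37.000) = -0.07248 cm^-1, so d_i2 = -13.797 cm.
m_2 = -(-13.797)/(37.000) = 0.3729.
Overall magnification: m = m_1 m_2 = -0.1864.

-0.186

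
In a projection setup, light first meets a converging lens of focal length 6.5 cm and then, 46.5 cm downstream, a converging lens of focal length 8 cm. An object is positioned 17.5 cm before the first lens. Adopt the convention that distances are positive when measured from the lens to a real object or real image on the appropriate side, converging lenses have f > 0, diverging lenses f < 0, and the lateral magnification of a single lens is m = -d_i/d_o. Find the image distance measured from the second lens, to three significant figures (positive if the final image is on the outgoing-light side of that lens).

Applying the thin-lens equation to the first lens, 1/6.5 = 1/17.5 + 1/d_i1, which gives d_i1 = 10.341 cm.
The intermediate image is 10.341 cm to the right of lens 1, so d_o2 = L - d_i1 = 46.5 - 10.341 = 36.159 cm.
Applying the thin-lens equation again with f_2 = 8 cm and d_o2 = 36.159 cm gives d_i2 = 10.273 cm.

10.3 cm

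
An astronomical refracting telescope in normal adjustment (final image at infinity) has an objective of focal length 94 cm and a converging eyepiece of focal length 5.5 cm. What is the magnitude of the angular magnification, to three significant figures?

|M| = f_obj/|f_eye| = 94/5.5 = 17.091.

17.1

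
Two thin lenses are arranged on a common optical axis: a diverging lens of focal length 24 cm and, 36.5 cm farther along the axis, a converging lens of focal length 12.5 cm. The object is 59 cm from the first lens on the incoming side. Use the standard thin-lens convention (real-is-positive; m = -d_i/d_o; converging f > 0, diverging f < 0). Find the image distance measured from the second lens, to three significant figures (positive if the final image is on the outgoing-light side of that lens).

16.3 cm

Lens 1: 1/d_i1 = 1/f_1 - 1/d_o1 = 1/(-24) - 1/59 = -0.05862 cm^-1, so d_i1 = -17.060 cm.
With d_i1 < 0 the first image is virtual and lies on the object side; the object distance for lens 2 is d_o2 = 36.5 - (-17.060) = 53.560 cm.
Lens 2: 1/d_i2 = 1/f_2 - 1/d_o2 = 1/12.5 - 1/(53.560) = 0.06133 cm^-1, so d_i2 = 16.305 cm.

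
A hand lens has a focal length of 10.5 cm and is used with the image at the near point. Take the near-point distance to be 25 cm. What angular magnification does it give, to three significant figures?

M = 1 + D/f = 1 + 25/10.5 = 3.381.

3.38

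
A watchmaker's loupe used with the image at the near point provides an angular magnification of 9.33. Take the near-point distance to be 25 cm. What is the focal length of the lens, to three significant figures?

For the image at the near point, M = 1 + D/f.
f = D/(M - 1) = 25/(9.33 - 1) = 3.001 cm.

3.00 cm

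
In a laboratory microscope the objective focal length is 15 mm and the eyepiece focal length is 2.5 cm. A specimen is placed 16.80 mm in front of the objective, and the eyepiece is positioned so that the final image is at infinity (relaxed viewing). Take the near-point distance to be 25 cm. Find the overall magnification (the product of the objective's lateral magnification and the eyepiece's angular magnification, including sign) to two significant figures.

-83

Convert to cm: f_obj = 15 mm = 1.5 cm; d_o = 16.80 mm = 1.68 cm.
Objective: 1/d_i = 1/f_obj - 1/d_o = 1/1.5 - 1/1.68 = 0.07143 cm^-1, so d_i = 14.000 cm.
m_obj = -d_i/d_o = -14.000/1.68 = -8.333.
Eyepiece angular magnification (image at infinity): M_eye = D/f_e = 25/2.5 = 10.000.
Overall M = m_obj x M_eye = (-8.333)(10.000) = -83.33.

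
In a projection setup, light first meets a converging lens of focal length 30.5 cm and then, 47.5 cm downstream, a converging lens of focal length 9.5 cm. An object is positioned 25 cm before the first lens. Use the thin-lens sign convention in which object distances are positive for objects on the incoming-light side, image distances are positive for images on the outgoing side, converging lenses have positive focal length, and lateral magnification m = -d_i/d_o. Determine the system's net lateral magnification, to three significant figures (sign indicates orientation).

-0.298

Lens 1: 1/d_i1 = 1/f_1 - 1/d_o1 = 1/30.5 - 1/25 = -0.00721 cm^-1, so d_i1 = -138.636 cm.
m_1 = -(-138.636)/25 = 5.5455.
The intermediate image is virtual, 138.636 cm to the left of lens 1, so d_o2 = L - d_i1 = 47.5 - (-138.636) = 186.136 cm.
Lens 2: 1/d_i2 = 1/f_2 - 1/d_o2 = 1/9.5 - 1/(186.136) = 0.09989 cm^-1, so d_i2 = 10.011 cm.
m_2 = -(10.011)/(186.136) = -0.0538.
Overall magnification: m = m_1 m_2 = -0.2983.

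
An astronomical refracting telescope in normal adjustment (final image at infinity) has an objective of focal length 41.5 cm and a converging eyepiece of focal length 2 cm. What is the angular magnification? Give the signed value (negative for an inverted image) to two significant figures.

M = -f_obj/f_eye = -41.5/(2) = -20.750.

-21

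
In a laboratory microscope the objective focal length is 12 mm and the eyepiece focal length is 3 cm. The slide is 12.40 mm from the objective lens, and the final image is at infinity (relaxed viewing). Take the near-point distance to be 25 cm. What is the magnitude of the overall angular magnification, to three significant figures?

Convert to cm: f_obj = 12 mm = 1.2 cm; d_o = 12.40 mm = 1.24 cm.
Objective: 1/d_i = 1/f_obj - 1/d_o = 1/1.2 - 1/1.24 = 0.02688 cm^-1, so d_i = 37.200 cm.
m_obj = -d_i/d_o = -37.200/1.24 = -30.000.
Eyepiece angular magnification (image at infinity): M_eye = D/f_e = 25/3 = 8.333.
Overall M = m_obj x M_eye = (-30.000)(8.333) = -250.00.
|M| = 250.00.

250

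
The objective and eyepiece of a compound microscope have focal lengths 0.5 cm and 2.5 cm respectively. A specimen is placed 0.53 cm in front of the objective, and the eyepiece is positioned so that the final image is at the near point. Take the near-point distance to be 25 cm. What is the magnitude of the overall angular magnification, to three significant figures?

Objective: 1/d_i = 1/f_obj - 1/d_o = 1/0.5 - 1/0.53 = 0.11321 cm^-1, so d_i = 8.833 cm.
m_obj = -d_i/d_o = -8.833/0.53 = -16.667.
Eyepiece angular magnification (image at near point): M_eye = 1 + D/f_e = 1 + 25/2.5 = 11.000.
Overall M = m_obj x M_eye = (-16.667)(11.000) = -183.33.
|M| = 183.33.

183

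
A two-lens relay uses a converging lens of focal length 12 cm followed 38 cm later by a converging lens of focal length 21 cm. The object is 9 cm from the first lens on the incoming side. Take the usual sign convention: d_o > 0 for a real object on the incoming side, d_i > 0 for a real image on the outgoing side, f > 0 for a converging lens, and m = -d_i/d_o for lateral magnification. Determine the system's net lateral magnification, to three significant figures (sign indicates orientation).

-1.58

Applying the thin-lens equation to the first lens, 1/12 = 1/9 + 1/d_i1, which gives d_i1 = -36.000 cm.
Its lateral magnification is m_1 = -d_i1/d_o1 = -(-36.000)/9 = 4.0000.
The intermediate image is virtual, 36.000 cm to the left of lens 1, so d_o2 = L - d_i1 = 38 - (-36.000) = 74.000 cm.
Applying the thin-lens equation again with f_2 = 21 cm and d_o2 = 74.000 cm gives d_i2 = 29.321 cm.
m_2 = -(29.321)/(74.000) = -0.3962.
Total m = m_1 x m_2 = (4.0000)(-0.3962) = -1.5849.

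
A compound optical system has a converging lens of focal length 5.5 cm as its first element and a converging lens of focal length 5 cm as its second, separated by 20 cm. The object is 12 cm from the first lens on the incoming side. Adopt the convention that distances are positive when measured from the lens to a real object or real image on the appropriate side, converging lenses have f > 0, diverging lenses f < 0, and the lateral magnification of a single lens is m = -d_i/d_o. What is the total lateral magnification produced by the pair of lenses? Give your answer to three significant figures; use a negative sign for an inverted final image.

0.873

Lens 1: 1/d_i1 = 1/f_1 - 1/d_o1 = 1/5.5 - 1/12 = 0.09848 cm^-1, so d_i1 = 10.154 cm.
m_1 = -(10.154)/12 = -0.8462.
The intermediate image is 10.154 cm to the right of lens 1, so d_o2 = L - d_i1 = 20 - 10.154 = 9.846 cm.
Lens 2: 1/d_i2 = 1/f_2 - 1/d_o2 = 1/5 - 1/(9.846) = 0.09844 cm^-1, so d_i2 = 10.159 cm.
m_2 = -(10.159)/(9.846) = -1.0317.
Total m = m_1 x m_2 = (-0.8462)(-1.0317) = 0.8730.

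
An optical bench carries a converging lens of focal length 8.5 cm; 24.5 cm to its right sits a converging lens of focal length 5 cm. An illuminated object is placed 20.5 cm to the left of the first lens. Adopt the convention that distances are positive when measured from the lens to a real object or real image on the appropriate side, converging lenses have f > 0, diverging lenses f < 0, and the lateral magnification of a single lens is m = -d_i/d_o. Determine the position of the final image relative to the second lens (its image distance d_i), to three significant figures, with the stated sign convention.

10.0 cm

Applying the thin-lens equation to the first lens, 1/8.5 = 1/20.5 + 1/d_i1, which gives d_i1 = 14.521 cm.
That image sits 9.979 cm in front of the second lens, so d_o2 = 9.979 cm.
Applying the thin-lens equation again with f_2 = 5 cm and d_o2 = 9.979 cm gives d_i2 = 10.021 cm.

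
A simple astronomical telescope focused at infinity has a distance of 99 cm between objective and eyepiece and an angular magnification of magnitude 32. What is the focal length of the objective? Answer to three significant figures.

In normal adjustment the tube length equals f_obj + f_eye and |M| = f_obj/f_eye.
So f_obj = 32 f_eye and 32 f_eye + f_eye = 99 cm, giving f_eye = 99/33 = 3.000 cm and f_obj = 96.000 cm.

96.0 cm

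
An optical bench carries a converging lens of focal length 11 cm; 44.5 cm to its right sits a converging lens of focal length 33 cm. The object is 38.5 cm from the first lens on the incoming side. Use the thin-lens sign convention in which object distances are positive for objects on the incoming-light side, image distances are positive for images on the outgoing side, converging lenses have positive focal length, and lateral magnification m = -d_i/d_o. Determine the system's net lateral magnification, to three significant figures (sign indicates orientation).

Applying the thin-lens equation to the first lens, 1/11 = 1/38.5 + 1/d_i1, which gives d_i1 = 15.400 cm.
Its lateral magnification is m_1 = -d_i1/d_o1 = -(15.400)/38.5 = -0.4000.
That image sits 29.100 cm in front of the second lens, so d_o2 = 29.100 cm.
Applying the thin-lens equation again with f_2 = 33 cm and d_o2 = 29.100 cm gives d_i2 = -246.231 cm.
m_2 = -(-246.231)/(29.100) = 8.4615.
Overall magnification: m = m_1 m_2 = -3.3846.

-3.38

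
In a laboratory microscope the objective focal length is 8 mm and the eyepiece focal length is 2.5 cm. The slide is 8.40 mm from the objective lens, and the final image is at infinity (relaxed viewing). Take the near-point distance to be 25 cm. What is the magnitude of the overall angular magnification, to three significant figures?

200

Convert to cm: f_obj = 8 mm = 0.8 cm; d_o = 8.40 mm = 0.84 cm.
Objective: 1/d_i = 1/f_obj - 1/d_o = 1/0.8 - 1/0.84 = 0.05952 cm^-1, so d_i = 16.800 cm.
m_obj = -d_i/d_o = -16.800/0.84 = -20.000.
Eyepiece angular magnification (image at infinity): M_eye = D/f_e = 25/2.5 = 10.000.
Overall M = m_obj x M_eye = (-20.000)(10.000) = -200.00.
|M| = 200.00.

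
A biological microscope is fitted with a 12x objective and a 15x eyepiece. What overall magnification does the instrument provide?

180

The overall magnification of a compound microscope is the product of the objective and eyepiece magnifications:
M = M_obj x M_eye = 12 x 15 = 180.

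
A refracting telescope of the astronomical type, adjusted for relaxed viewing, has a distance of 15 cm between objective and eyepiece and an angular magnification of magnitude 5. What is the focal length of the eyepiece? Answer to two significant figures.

2.5 cm

In normal adjustment the tube length equals f_obj + f_eye and |M| = f_obj/f_eye.
So f_obj = 5 f_eye and 5 f_eye + f_eye = 15 cm, giving f_eye = 15/6 = 2.500 cm and f_obj = 12.500 cm.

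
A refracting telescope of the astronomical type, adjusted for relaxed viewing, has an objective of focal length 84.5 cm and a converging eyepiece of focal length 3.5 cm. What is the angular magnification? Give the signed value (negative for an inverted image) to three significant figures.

M = -f_obj/f_eye = -84.5/(3.5) = -24.143.

-24.1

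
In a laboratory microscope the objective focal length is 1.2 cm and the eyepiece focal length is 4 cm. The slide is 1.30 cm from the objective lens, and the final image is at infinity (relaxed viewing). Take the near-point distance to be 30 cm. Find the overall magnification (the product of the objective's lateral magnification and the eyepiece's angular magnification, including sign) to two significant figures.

Objective: 1/d_i = 1/f_obj - 1/d_o = 1/1.2 - 1/1.30 = 0.06410 cm^-1, so d_i = 15.600 cm.
m_obj = -d_i/d_o = -15.600/1.30 = -12.000.
Eyepiece angular magnification (image at infinity): M_eye = D/f_e = 30/4 = 7.500.
Overall M = m_obj x M_eye = (-12.000)(7.500) = -90.00.

-90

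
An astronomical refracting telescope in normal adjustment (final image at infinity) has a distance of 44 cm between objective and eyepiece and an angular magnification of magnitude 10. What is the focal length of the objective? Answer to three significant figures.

In normal adjustment the tube length equals f_obj + f_eye and |M| = f_obj/f_eye.
So f_obj = 10 f_eye and 10 f_eye + f_eye = 44 cm, giving f_eye = 44/11 = 4.000 cm and f_obj = 40.000 cm.

40.0 cm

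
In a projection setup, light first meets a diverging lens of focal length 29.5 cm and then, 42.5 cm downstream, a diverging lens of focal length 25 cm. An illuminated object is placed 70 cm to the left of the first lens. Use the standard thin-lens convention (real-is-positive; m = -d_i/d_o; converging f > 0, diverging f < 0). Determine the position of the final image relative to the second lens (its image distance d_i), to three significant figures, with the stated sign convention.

-17.9 cm

Applying the thin-lens equation to the first lens, 1/(-29.5) = 1/70 + 1/d_i1, which gives d_i1 = -20.754 cm.
With d_i1 < 0 the first image is virtual and lies on the object side; the object distance for lens 2 is d_o2 = 42.5 - (-20.754) = 63.254 cm.
Applying the thin-lens equation again with f_2 = -25 cm and d_o2 = 63.254 cm gives d_i2 = -17.918 cm.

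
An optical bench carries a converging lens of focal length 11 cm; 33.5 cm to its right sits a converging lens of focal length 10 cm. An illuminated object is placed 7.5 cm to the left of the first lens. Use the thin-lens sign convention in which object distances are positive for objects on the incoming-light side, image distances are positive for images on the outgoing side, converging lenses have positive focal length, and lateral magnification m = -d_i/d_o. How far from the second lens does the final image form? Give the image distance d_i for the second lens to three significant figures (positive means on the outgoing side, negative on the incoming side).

12.1 cm

First lens: d_i1 = 1/(1/11 - 1/7.5) = -23.571 cm.
The intermediate image is virtual, 23.571 cm to the left of lens 1, so d_o2 = L - d_i1 = 33.5 - (-23.571) = 57.071 cm.
Second lens: d_i2 = 1/(1/10 - 1/(57.071)) = 12.124 cm.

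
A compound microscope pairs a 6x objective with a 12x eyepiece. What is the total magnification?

The overall magnification of a compound microscope is the product of the objective and eyepiece magnifications:
M = M_obj x M_eye = 6 x 12 = 72.

72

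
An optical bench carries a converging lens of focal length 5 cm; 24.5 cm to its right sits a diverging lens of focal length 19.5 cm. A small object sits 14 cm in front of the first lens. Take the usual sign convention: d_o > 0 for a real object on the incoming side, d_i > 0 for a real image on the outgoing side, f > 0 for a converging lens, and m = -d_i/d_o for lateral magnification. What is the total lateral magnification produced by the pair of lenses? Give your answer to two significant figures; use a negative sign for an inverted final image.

-0.30

First lens: d_i1 = 1/(1/5 - 1/14) = 7.778 cm.
m_1 = -(7.778)/14 = -0.5556.
The intermediate image is 7.778 cm to the right of lens 1, so d_o2 = L - d_i1 = 24.5 - 7.778 = 16.722 cm.
Second lens: d_i2 = 1/(1/(-19.5) - 1/(16.722)) = -9.002 cm.
m_2 = -(-9.002)/(16.722) = 0.5383.
Total m = m_1 x m_2 = (-0.5556)(0.5383) = -0.2991.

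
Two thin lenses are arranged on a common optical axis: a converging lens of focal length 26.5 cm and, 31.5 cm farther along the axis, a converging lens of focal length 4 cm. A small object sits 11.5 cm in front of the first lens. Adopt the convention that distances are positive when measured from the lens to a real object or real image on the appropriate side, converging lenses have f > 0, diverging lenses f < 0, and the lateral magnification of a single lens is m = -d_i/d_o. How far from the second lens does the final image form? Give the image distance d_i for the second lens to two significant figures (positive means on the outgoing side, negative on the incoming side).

Lens 1: 1/d_i1 = 1/f_1 - 1/d_o1 = 1/26.5 - 1/11.5 = -0.04922 cm^-1, so d_i1 = -20.317 cm.
The intermediate image is virtual, 20.317 cm to the left of lens 1, so d_o2 = L - d_i1 = 31.5 - (-20.317) = 51.817 cm.
Lens 2: 1/d_i2 = 1/f_2 - 1/d_o2 = 1/4 - 1/(51.817) = 0.23070 cm^-1, so d_i2 = 4.335 cm.

4.3 cm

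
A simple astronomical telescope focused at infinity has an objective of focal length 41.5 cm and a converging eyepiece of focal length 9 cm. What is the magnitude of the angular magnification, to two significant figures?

|M| = f_obj/|f_eye| = 41.5/9 = 4.611.

4.6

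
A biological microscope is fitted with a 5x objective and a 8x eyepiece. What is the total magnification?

40

The overall magnification of a compound microscope is the product of the objective and eyepiece magnifications:
M = M_obj x M_eye = 5 x 8 = 40.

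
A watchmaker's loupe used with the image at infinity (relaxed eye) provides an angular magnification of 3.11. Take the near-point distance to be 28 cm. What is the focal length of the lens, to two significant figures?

9.0 cm

For the image at infinity, M = D/f.
f = D/M = 28/3.11 = 9.003 cm.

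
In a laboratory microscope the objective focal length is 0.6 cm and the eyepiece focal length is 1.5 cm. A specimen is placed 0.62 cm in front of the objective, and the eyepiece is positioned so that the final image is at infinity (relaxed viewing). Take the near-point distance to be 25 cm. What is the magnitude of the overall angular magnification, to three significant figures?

Objective: 1/d_i = 1/f_obj - 1/d_o = 1/0.6 - 1/0.62 = 0.05376 cm^-1, so d_i = 18.600 cm.
m_obj = -d_i/d_o = -18.600/0.62 = -30.000.
Eyepiece angular magnification (image at infinity): M_eye = D/f_e = 25/1.5 = 16.667.
Overall M = m_obj x M_eye = (-30.000)(16.667) = -500.00.
|M| = 500.00.

500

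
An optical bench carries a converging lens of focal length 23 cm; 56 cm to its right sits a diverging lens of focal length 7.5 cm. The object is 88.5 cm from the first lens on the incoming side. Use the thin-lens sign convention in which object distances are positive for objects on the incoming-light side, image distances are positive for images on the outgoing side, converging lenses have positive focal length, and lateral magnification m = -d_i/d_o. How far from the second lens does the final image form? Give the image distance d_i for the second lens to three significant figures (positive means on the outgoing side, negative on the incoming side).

Lens 1: 1/d_i1 = 1/f_1 - 1/d_o1 = 1/23 - 1/88.5 = 0.03218 cm^-1, so d_i1 = 31.076 cm.
The intermediate image is 31.076 cm to the right of lens 1, so d_o2 = L - d_i1 = 56 - 31.076 = 24.924 cm.
Lens 2: 1/d_i2 = 1/f_2 - 1/d_o2 = 1/(-7.5) - 1/(24.924) = -0.17346 cm^-1, so d_i2 = -5.765 cm.

-5.77 cm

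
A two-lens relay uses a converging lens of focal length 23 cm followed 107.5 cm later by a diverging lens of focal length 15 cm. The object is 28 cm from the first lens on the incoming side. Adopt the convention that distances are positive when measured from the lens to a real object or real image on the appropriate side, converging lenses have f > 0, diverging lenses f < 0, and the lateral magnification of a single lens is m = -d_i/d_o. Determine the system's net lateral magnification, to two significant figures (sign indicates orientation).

Lens 1: 1/d_i1 = 1/f_1 - 1/d_o1 = 1/23 - 1/28 = 0.00776 cm^-1, so d_i1 = 128.800 cm.
m_1 = -(128.800)/28 = -4.6000.
This image would form 128.800 cm past lens 1, i.e. 21.300 cm beyond lens 2, so it is a virtual object for lens 2: d_o2 = 107.5 - 128.800 = -21.300 cm.
Lens 2: 1/d_i2 = 1/f_2 - 1/d_o2 = 1/(-15) - 1/(-21.300) = -0.01972 cm^-1, so d_i2 = -50.714 cm.
m_2 = -(-50.714)/(-21.300) = -2.3810.
The system's lateral magnification is m_1 m_2 = (-4.6000)(-2.3810) = 10.9524.

11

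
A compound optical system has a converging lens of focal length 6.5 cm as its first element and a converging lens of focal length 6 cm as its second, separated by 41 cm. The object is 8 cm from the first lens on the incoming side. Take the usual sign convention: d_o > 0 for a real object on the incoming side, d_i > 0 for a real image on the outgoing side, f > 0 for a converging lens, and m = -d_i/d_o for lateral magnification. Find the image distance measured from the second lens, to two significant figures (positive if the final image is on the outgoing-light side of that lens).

110 cm

First lens: d_i1 = 1/(1/6.5 - 1/8) = 34.667 cm.
That image sits 6.333 cm in front of the second lens, so d_o2 = 6.333 cm.
Second lens: d_i2 = 1/(1/6 - 1/(6.333)) = 114.000 cm.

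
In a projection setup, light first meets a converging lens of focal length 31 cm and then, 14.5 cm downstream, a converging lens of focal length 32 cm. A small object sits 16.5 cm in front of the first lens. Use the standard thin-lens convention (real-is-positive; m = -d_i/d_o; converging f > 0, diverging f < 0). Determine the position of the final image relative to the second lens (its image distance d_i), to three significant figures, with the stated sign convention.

89.6 cm

First lens: d_i1 = 1/(1/31 - 1/16.5) = -35.276 cm.
The intermediate image is virtual, 35.276 cm to the left of lens 1, so d_o2 = L - d_i1 = 14.5 - (-35.276) = 49.776 cm.
Second lens: d_i2 = 1/(1/32 - 1/(49.776)) = 89.606 cm.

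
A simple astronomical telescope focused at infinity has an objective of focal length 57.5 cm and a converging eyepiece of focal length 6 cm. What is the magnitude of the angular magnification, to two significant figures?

9.6

|M| = f_obj/|f_eye| = 57.5/6 = 9.583.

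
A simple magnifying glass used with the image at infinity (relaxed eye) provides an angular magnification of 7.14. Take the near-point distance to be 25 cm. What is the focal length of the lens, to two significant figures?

For the image at infinity, M = D/f.
f = D/M = 25/7.14 = 3.501 cm.

3.5 cm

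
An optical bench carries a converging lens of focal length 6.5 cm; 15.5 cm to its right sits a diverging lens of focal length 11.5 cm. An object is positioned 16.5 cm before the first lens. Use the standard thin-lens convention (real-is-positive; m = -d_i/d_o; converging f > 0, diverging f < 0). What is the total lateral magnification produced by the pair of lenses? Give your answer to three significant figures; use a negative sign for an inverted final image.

First lens: d_i1 = 1/(1/6.5 - 1/16.5) = 10.725 cm.
m_1 = -(10.725)/16.5 = -0.6500.
That image sits 4.775 cm in front of the second lens, so d_o2 = 4.775 cm.
Second lens: d_i2 = 1/(1/(-11.5) - 1/(4.775)) = -3.374 cm.
m_2 = -(-3.374)/(4.775) = 0.7066.
Overall magnification: m = m_1 m_2 = -0.4593.

-0.459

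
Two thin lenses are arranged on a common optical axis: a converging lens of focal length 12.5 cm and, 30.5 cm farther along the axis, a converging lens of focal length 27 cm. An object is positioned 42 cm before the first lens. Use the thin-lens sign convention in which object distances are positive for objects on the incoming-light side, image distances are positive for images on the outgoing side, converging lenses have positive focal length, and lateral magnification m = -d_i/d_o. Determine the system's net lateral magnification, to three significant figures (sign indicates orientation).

-0.800

Applying the thin-lens equation to the first lens, 1/12.5 = 1/42 + 1/d_i1, which gives d_i1 = 17.797 cm.
Its lateral magnification is m_1 = -d_i1/d_o1 = -(17.797)/42 = -0.4237.
Object distance for lens 2: d_o2 = 30.5 - 17.797 = 12.703 cm.
Applying the thin-lens equation again with f_2 = 27 cm and d_o2 = 12.703 cm gives d_i2 = -23.991 cm.
m_2 = -(-23.991)/(12.703) = 1.8886.
Total m = m_1 x m_2 = (-0.4237)(1.8886) = -0.8002.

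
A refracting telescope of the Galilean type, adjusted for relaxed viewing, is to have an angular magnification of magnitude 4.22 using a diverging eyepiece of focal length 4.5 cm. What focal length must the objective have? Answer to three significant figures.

|M| = f_obj/|f_eye|, so f_obj = |M| x |f_eye| = 4.22 x 4.5 = 18.990 cm.

19.0 cm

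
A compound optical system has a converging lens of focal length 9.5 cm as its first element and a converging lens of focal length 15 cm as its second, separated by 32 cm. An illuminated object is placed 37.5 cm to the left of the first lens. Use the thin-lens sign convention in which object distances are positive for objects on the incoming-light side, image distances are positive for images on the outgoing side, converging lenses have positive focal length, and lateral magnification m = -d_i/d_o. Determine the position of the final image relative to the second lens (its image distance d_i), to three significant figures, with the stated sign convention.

Applying the thin-lens equation to the first lens, 1/9.5 = 1/37.5 + 1/d_i1, which gives d_i1 = 12.723 cm.
That image sits 19.277 cm in front of the second lens, so d_o2 = 19.277 cm.
Applying the thin-lens equation again with f_2 = 15 cm and d_o2 = 19.277 cm gives d_i2 = 67.610 cm.

67.6 cm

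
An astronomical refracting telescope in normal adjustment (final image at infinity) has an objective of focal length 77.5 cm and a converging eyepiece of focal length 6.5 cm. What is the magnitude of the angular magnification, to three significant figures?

|M| = f_obj/|f_eye| = 77.5/6.5 = 11.923.

11.9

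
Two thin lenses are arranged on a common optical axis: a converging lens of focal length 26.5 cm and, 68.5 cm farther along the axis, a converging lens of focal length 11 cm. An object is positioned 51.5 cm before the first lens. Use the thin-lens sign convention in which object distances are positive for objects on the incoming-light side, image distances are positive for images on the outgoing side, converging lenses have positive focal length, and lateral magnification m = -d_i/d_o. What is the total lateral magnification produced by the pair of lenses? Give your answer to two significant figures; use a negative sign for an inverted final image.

Lens 1: 1/d_i1 = 1/f_1 - 1/d_o1 = 1/26.5 - 1/51.5 = 0.01832 cm^-1, so d_i1 = 54.590 cm.
m_1 = -(54.590)/51.5 = -1.0600.
That image sits 13.910 cm in front of the second lens, so d_o2 = 13.910 cm.
Lens 2: 1/d_i2 = 1/f_2 - 1/d_o2 = 1/11 - 1/(13.910) = 0.01902 cm^-1, so d_i2 = 52.581 cm.
m_2 = -(52.581)/(13.910) = -3.7801.
Total m = m_1 x m_2 = (-1.0600)(-3.7801) = 4.0069.

4.0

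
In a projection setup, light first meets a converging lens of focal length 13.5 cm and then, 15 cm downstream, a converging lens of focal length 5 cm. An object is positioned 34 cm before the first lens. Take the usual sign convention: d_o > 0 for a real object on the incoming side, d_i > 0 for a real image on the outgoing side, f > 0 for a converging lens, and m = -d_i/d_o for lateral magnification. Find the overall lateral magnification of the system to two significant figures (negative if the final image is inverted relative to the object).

-0.27

Lens 1: 1/d_i1 = 1/f_1 - 1/d_o1 = 1/13.5 - 1/34 = 0.04466 cm^-1, so d_i1 = 22.390 cm.
m_1 = -(22.390)/34 = -0.6585.
This image would form 22.390 cm past lens 1, i.e. 7.390 cm beyond lens 2, so it is a virtual object for lens 2: d_o2 = 15 - 22.390 = -7.390 cm.
Lens 2: 1/d_i2 = 1/f_2 - 1/d_o2 = 1/5 - 1/(-7.390) = 0.33531 cm^-1, so d_i2 = 2.982 cm.
m_2 = -(2.982)/(-7.390) = 0.4035.
Overall magnification: m = m_1 m_2 = -0.2657.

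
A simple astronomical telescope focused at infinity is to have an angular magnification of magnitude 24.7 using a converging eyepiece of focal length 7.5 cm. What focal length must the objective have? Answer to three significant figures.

185 cm

|M| = f_obj/|f_eye|, so f_obj = |M| x |f_eye| = 24.7 x 7.5 = 185.250 cm.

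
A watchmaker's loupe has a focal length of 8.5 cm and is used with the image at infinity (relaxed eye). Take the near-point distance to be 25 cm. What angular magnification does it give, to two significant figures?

2.9

M = D/f = 25/8.5 = 2.941.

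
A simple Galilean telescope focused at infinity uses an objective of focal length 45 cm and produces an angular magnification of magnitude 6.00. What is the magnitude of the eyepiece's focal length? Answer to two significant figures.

|M| = f_obj/|f_eye|, so |f_eye| = f_obj/|M| = 45/6.0 = 7.500 cm.
(The eyepiece is diverging, so its signed focal length is -7.500 cm.)

7.5 cm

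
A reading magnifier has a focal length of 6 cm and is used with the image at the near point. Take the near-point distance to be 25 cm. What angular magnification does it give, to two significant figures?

5.2

M = 1 + D/f = 1 + 25/6 = 5.167.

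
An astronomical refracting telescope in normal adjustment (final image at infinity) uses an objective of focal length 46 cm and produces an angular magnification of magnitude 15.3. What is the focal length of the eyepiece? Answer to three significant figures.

|M| = f_obj/f_eye, so f_eye = f_obj/|M| = 46/15.3 = 3.007 cm.

3.01 cm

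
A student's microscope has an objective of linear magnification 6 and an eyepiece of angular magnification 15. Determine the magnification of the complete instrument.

90

The overall magnification of a compound microscope is the product of the objective and eyepiece magnifications:
M = M_obj x M_eye = 6 x 15 = 90.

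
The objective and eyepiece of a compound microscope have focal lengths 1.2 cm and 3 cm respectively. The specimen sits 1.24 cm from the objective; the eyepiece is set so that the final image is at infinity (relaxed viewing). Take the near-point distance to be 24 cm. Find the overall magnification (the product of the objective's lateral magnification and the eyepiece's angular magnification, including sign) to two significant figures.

-240

Objective: 1/d_i = 1/f_obj - 1/d_o = 1/1.2 - 1/1.24 = 0.02688 cm^-1, so d_i = 37.200 cm.
m_obj = -d_i/d_o = -37.200/1.24 = -30.000.
Eyepiece angular magnification (image at infinity): M_eye = D/f_e = 24/3 = 8.000.
Overall M = m_obj x M_eye = (-30.000)(8.000) = -240.00.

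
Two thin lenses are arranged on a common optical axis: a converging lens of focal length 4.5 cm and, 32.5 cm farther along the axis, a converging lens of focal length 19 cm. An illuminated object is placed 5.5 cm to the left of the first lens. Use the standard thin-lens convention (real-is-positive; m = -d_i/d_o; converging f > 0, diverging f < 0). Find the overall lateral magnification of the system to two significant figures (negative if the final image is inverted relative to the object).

First lens: d_i1 = 1/(1/4.5 - 1/5.5) = 24.750 cm.
m_1 = -(24.750)/5.5 = -4.5000.
Object distance for lens 2: d_o2 = 32.5 - 24.750 = 7.750 cm.
Second lens: d_i2 = 1/(1/19 - 1/(7.750)) = -13.089 cm.
m_2 = -(-13.089)/(7.750) = 1.6889.
The system's lateral magnification is m_1 m_2 = (-4.5000)(1.6889) = -7.6000.

-7.6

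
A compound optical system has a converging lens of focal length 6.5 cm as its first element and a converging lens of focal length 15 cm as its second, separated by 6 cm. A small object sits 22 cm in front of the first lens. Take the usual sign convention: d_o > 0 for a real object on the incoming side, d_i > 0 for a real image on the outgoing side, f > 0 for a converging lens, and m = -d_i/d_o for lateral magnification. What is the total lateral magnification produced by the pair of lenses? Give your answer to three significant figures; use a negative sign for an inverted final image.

First lens: d_i1 = 1/(1/6.5 - 1/22) = 9.226 cm.
m_1 = -(9.226)/22 = -0.4194.
This image would form 9.226 cm past lens 1, i.e. 3.226 cm beyond lens 2, so it is a virtual object for lens 2: d_o2 = 6 - 9.226 = -3.226 cm.
Second lens: d_i2 = 1/(1/15 - 1/(-3.226)) = 2.655 cm.
m_2 = -(2.655)/(-3.226) = 0.8230.
Total m = m_1 x m_2 = (-0.4194)(0.8230) = -0.3451.

-0.345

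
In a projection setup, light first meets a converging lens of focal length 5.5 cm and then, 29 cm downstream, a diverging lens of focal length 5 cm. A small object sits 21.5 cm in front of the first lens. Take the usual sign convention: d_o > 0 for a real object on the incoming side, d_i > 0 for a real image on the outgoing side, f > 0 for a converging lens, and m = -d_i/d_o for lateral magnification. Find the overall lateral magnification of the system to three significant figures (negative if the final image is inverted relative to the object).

-0.0646

Applying the thin-lens equation to the first lens, 1/5.5 = 1/21.5 + 1/d_i1, which gives d_i1 = 7.391 cm.
Its lateral magnification is m_1 = -d_i1/d_o1 = -(7.391)/21.5 = -0.3438.
Object distance for lens 2: d_o2 = 29 - 7.391 = 21.609 cm.
Applying the thin-lens equation again with f_2 = -5 cm and d_o2 = 21.609 cm gives d_i2 = -4.060 cm.
m_2 = -(-4.060)/(21.609) = 0.1879.
Overall magnification: m = m_1 m_2 = -0.0646.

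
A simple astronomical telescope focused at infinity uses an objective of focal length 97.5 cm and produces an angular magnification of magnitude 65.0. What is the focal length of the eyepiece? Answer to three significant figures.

1.50 cm

|M| = f_obj/f_eye, so f_eye = f_obj/|M| = 97.5/65.0 = 1.500 cm.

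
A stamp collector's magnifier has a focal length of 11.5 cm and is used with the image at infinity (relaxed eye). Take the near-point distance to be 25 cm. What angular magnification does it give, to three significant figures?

2.17

M = D/f = 25/11.5 = 2.174.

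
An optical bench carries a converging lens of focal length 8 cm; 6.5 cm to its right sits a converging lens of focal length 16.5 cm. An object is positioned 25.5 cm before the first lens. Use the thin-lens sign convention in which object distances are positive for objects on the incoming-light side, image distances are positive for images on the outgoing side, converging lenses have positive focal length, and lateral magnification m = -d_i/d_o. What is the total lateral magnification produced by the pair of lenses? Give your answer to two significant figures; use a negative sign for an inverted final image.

-0.35

First lens: d_i1 = 1/(1/8 - 1/25.5) = 11.657 cm.
m_1 = -(11.657)/25.5 = -0.4571.
This image would form 11.657 cm past lens 1, i.e. 5.157 cm beyond lens 2, so it is a virtual object for lens 2: d_o2 = 6.5 - 11.657 = -5.157 cm.
Second lens: d_i2 = 1/(1/16.5 - 1/(-5.157)) = 3.929 cm.
m_2 = -(3.929)/(-5.157) = 0.7619.
Overall magnification: m = m_1 m_2 = -0.3483.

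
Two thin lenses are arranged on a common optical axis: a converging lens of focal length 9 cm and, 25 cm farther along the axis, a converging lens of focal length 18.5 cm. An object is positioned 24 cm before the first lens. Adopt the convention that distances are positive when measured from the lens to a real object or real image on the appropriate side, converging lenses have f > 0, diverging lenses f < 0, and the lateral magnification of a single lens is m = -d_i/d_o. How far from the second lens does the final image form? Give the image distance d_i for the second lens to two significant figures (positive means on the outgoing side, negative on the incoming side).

-25 cm

First lens: d_i1 = 1/(1/9 - 1/24) = 14.400 cm.
The intermediate image is 14.400 cm to the right of lens 1, so d_o2 = L - d_i1 = 25 - 14.400 = 10.600 cm.
Second lens: d_i2 = 1/(1/18.5 - 1/(10.600)) = -24.823 cm.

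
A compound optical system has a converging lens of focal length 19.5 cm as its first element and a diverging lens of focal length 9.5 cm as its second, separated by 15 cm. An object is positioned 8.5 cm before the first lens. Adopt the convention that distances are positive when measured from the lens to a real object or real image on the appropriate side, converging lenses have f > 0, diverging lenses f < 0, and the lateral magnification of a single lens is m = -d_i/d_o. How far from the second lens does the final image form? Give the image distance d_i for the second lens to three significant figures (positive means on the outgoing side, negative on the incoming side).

Lens 1: 1/d_i1 = 1/f_1 - 1/d_o1 = 1/19.5 - 1/8.5 = -0.06637 cm^-1, so d_i1 = -15.068 cm.
The intermediate image is virtual, 15.068 cm to the left of lens 1, so d_o2 = L - d_i1 = 15 - (-15.068) = 30.068 cm.
Lens 2: 1/d_i2 = 1/f_2 - 1/d_o2 = 1/(-9.5) - 1/(30.068) = -0.13852 cm^-1, so d_i2 = -7.219 cm.

-7.22 cm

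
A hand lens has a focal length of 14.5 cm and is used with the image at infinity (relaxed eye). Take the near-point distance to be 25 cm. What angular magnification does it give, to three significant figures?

1.72

M = D/f = 25/14.5 = 1.724.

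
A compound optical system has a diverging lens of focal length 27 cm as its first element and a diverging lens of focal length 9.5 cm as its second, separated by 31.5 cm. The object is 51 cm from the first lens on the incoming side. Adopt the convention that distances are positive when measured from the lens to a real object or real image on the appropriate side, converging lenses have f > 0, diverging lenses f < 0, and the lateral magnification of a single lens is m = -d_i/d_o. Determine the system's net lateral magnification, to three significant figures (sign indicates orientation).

Lens 1: 1/d_i1 = 1/f_1 - 1/d_o1 = 1/(-27) - 1/51 = -0.05664 cm^-1, so d_i1 = -17.654 cm.
m_1 = -(-17.654)/51 = 0.3462.
The intermediate image is virtual, 17.654 cm to the left of lens 1, so d_o2 = L - d_i1 = 31.5 - (-17.654) = 49.154 cm.
Lens 2: 1/d_i2 = 1/f_2 - 1/d_o2 = 1/(-9.5) - 1/(49.154) = -0.12561 cm^-1, so d_i2 = -7.961 cm.
m_2 = -(-7.961)/(49.154) = 0.1620.
Total m = m_1 x m_2 = (0.3462)(0.1620) = 0.0561.

0.0561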